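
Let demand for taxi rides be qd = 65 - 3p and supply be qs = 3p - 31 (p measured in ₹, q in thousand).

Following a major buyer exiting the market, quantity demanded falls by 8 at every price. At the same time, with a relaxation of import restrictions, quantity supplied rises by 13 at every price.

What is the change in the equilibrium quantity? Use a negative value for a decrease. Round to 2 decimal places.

+2.50

Solve the original market: 65 - 3p = 3p - 31, hence p = 16 and q = 17.
The new curves are qd = 57 - 3p (demand) and qs = 3p - 18 (supply).
Equate the new curves: 57 - 3p = 3p - 18, giving 75 = 6p, p = 12.5, q = 19.5.
Δq = 19.5 − 17 = +2.50.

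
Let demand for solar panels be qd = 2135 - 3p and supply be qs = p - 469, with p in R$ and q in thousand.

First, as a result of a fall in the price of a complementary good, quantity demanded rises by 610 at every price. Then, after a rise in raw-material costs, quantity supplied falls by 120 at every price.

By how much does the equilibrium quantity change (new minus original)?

+62.5

Initially, 2135 - 3p = p - 469, so 2604 = 4p and p = 651, q = 182.
After the shift, demand is qd = 2745 - 3p and supply is qs = p - 589.
New equilibrium: 2745 - 3p = p - 589 ⇒ 3334 = 4p ⇒ p = 833.5, q = 244.5.
Δq = 244.5 − 182 = +62.5.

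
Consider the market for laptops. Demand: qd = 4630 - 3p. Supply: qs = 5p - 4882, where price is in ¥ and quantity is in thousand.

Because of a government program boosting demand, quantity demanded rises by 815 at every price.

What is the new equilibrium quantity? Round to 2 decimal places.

1572.38

Solve the original market: 4630 - 3p = 5p - 4882, hence p = 1189 and q = 1063.
With the change applied: demand qd = 5445 - 3p, supply qs = 5p - 4882.
Clearing the new market: 5445 - 3p = 5p - 4882, so p = 1290.875 and q = 1572.375.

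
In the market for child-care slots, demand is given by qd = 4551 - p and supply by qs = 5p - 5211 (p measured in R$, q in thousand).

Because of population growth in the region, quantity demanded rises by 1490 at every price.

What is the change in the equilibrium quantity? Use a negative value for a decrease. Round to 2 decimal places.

Before the shock: 4551 - p = 5p - 5211 ⇒ 9762 = 6p ⇒ p = 1627, q = 2924.
With the change applied: demand qd = 6041 - p, supply qs = 5p - 5211.
Setting them equal: 6041 - p = 5p - 5211 → 11252 = 6p, so p = 5626/3 ≈ 1875.3333 and q = 12497/3 ≈ 4165.6667.
Δq = 4165.6667 − 2924 = +1241.67.

+1241.67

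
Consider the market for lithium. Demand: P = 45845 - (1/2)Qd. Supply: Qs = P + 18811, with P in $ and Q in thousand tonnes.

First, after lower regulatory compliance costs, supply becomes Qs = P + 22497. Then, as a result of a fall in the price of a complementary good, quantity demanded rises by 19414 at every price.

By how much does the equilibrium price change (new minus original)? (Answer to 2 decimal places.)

Solve the original market: 91690 - 2P = P + 18811, hence P = 24293 and Q = 43104.
The shock moves the curves to Qd = 111104 - 2P and Qs = P + 22497.
Setting them equal: 111104 - 2P = P + 22497 → 88607 = 3P, so P = 88607/3 ≈ 29535.6667 and Q = 156098/3 ≈ 52032.6667.
ΔP = 29535.6667 − 24293 = +5242.67.

+5242.67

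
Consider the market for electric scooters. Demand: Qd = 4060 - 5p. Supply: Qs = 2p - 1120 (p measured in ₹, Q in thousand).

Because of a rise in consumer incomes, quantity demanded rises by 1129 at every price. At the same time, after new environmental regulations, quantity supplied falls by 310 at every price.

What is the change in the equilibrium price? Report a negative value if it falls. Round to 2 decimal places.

+205.57

Original equilibrium: 4060 - 5p = 2p - 1120 gives 5180 = 7p, so p = 740 and Q = 360.
The new curves are Qd = 5189 - 5p (demand) and Qs = 2p - 1430 (supply).
Setting them equal: 5189 - 5p = 2p - 1430 → 6619 = 7p, so p = 6619/7 ≈ 945.5714 and Q = 3228/7 ≈ 461.1429.
Δp = 945.5714 − 740 = +205.57.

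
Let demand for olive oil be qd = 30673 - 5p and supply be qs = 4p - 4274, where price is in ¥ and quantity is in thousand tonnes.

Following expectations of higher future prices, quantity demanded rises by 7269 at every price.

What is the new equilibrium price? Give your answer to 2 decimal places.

4690.67

Initially, 30673 - 5p = 4p - 4274, so 34947 = 9p and p = 3883, q = 11258.
After the shift, demand is qd = 37942 - 5p and supply is qs = 4p - 4274.
Equate the new curves: 37942 - 5p = 4p - 4274, giving 42216 = 9p, p = 14072/3 ≈ 4690.6667, q = 43466/3 ≈ 14488.6667.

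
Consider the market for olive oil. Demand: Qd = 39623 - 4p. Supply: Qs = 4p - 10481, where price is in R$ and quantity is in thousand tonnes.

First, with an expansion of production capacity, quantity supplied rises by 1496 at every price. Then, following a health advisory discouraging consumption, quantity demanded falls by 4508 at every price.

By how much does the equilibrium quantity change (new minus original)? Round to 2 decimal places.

-1506.00

Before the shock: 39623 - 4p = 4p - 10481 ⇒ 50104 = 8p ⇒ p = 6263, Q = 14571.
With the change applied: demand Qd = 35115 - 4p, supply Qs = 4p - 8985.
Equate the new curves: 35115 - 4p = 4p - 8985, giving 44100 = 8p, p = 5512.5, Q = 13065.
ΔQ = 13065 − 14571 = -1506.00.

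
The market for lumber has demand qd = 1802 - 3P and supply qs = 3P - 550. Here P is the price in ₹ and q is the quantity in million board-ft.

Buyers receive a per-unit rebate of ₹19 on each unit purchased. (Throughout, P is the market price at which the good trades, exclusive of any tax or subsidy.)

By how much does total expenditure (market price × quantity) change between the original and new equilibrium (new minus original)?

Initially, 1802 - 3P = 3P - 550, so 2352 = 6P and P = 392, q = 626.
Since buyers' out-of-pocket price is the market price minus the rebate, the effective demand curve becomes qd = 1859 - 3P.
Setting them equal: 1859 - 3P = 3P - 550 → 2409 = 6P, so P = 401.5 and q = 654.5.
Expenditure moves from 392×626 = 245392 to 401.5×654.5 = 262781.75; change = +17389.75.

+17389.75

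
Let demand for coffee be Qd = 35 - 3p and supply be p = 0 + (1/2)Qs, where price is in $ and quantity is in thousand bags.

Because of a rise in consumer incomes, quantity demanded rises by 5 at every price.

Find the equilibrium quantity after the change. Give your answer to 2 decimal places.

Solve the original market: 35 - 3p = 2p, hence p = 7 and Q = 14.
After the shift, demand is Qd = 40 - 3p and supply is Qs = 2p.
New equilibrium: 40 - 3p = 2p ⇒ 40 = 5p ⇒ p = 8, Q = 16.

16.00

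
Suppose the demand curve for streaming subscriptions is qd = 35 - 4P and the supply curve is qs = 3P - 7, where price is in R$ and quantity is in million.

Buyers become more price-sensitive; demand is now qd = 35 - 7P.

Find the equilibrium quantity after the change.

Before the shock: 35 - 4P = 3P - 7 ⇒ 42 = 7P ⇒ P = 6, q = 11.
After the shift, demand is qd = 35 - 7P and supply is qs = 3P - 7.
Setting them equal: 35 - 7P = 3P - 7 → 42 = 10P, so P = 4.2 and q = 5.6.

5.6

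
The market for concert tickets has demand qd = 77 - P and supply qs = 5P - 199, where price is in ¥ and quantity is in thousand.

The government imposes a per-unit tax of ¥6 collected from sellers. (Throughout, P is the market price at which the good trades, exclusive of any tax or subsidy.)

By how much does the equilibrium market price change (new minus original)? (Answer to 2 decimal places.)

+5.00

Before the shock: 77 - P = 5P - 199 ⇒ 276 = 6P ⇒ P = 46, q = 31.
Since sellers keep the price net of the tax, the effective supply curve becomes qs = 5P - 229.
Equate the new curves: 77 - P = 5P - 229, giving 306 = 6P, P = 51, q = 26.
ΔP = 51 − 46 = +5.00.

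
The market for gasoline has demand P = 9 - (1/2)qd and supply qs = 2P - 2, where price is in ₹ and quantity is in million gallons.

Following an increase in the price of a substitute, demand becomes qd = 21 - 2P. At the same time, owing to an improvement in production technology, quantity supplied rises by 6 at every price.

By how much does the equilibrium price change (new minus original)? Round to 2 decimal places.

Original equilibrium: 18 - 2P = 2P - 2 gives 20 = 4P, so P = 5 and q = 8.
With the change applied: demand qd = 21 - 2P, supply qs = 2P + 4.
New equilibrium: 21 - 2P = 2P + 4 ⇒ 17 = 4P ⇒ P = 4.25, q = 12.5.
ΔP = 4.25 − 5 = -0.75.

-0.75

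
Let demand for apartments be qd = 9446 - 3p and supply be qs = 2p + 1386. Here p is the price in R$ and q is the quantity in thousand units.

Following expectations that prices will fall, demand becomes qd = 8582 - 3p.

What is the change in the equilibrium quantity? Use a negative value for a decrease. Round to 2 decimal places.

Initially, 9446 - 3p = 2p + 1386, so 8060 = 5p and p = 1612, q = 4610.
After the shift, demand is qd = 8582 - 3p and supply is qs = 2p + 1386.
Clearing the new market: 8582 - 3p = 2p + 1386, so p = 1439.2 and q = 4264.4.
Δq = 4264.4 − 4610 = -345.60.

-345.60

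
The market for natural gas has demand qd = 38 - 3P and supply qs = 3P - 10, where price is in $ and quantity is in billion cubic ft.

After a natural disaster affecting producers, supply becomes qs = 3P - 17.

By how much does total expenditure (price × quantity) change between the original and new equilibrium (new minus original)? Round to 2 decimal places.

Before the shock: 38 - 3P = 3P - 10 ⇒ 48 = 6P ⇒ P = 8, q = 14.
After the shift, demand is qd = 38 - 3P and supply is qs = 3P - 17.
Setting them equal: 38 - 3P = 3P - 17 → 55 = 6P, so P = 55/6 ≈ 9.1667 and q = 10.5.
Expenditure moves from 8×14 = 112 to 9.1667×10.5 = 96.25; change = -15.75.

-15.75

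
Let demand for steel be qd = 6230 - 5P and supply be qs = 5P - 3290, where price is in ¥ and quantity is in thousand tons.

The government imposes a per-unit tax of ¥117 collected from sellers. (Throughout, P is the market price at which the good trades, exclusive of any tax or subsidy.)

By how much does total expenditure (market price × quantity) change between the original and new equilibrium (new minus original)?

-209576.25

Initially, 6230 - 5P = 5P - 3290, so 9520 = 10P and P = 952, q = 1470.
Since sellers keep the price net of the tax, the effective supply curve becomes qs = 5P - 3875.
Setting them equal: 6230 - 5P = 5P - 3875 → 10105 = 10P, so P = 1010.5 and q = 1177.5.
Expenditure moves from 952×1470 = 1399440 to 1010.5×1177.5 = 1189863.75; change = -209576.25.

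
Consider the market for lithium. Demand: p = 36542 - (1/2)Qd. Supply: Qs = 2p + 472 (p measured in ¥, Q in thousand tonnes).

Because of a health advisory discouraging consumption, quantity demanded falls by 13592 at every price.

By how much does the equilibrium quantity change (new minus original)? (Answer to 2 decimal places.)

Initially, 73084 - 2p = 2p + 472, so 72612 = 4p and p = 18153, Q = 36778.
After the shift, demand is Qd = 59492 - 2p and supply is Qs = 2p + 472.
Clearing the new market: 59492 - 2p = 2p + 472, so p = 14755 and Q = 29982.
ΔQ = 29982 − 36778 = -6796.00.

-6796.00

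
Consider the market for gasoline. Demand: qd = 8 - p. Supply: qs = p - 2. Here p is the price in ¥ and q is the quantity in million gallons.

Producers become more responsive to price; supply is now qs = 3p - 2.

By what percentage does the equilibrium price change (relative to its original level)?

-50

Original equilibrium: 8 - p = p - 2 gives 10 = 2p, so p = 5 and q = 3.
After the shift, demand is qd = 8 - p and supply is qs = 3p - 2.
Equate the new curves: 8 - p = 3p - 2, giving 10 = 4p, p = 2.5, q = 5.5.
%Δp = (2.5 − 5) / 5 × 100 = -50%.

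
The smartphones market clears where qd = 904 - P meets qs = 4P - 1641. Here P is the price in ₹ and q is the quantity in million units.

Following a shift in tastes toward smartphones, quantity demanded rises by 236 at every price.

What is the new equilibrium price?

556.2

Original equilibrium: 904 - P = 4P - 1641 gives 2545 = 5P, so P = 509 and q = 395.
The shock moves the curves to qd = 1140 - P and qs = 4P - 1641.
Equate the new curves: 1140 - P = 4P - 1641, giving 2781 = 5P, P = 556.2, q = 583.8.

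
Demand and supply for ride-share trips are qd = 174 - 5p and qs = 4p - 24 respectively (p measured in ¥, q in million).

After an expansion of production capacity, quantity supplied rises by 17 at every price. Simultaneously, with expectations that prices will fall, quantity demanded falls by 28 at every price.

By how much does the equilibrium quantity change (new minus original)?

Before the shock: 174 - 5p = 4p - 24 ⇒ 198 = 9p ⇒ p = 22, q = 64.
With the change applied: demand qd = 146 - 5p, supply qs = 4p - 7.
New equilibrium: 146 - 5p = 4p - 7 ⇒ 153 = 9p ⇒ p = 17, q = 61.
Δq = 61 − 64 = -3.

-3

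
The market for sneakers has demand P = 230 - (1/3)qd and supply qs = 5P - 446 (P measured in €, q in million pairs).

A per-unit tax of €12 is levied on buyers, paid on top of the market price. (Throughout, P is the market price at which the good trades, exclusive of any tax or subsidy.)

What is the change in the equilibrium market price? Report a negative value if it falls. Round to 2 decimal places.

Initially, 690 - 3P = 5P - 446, so 1136 = 8P and P = 142, q = 264.
Since buyers pay the price plus the tax, the effective demand curve becomes qd = 654 - 3P.
Clearing the new market: 654 - 3P = 5P - 446, so P = 137.5 and q = 241.5.
ΔP = 137.5 − 142 = -4.50.

-4.50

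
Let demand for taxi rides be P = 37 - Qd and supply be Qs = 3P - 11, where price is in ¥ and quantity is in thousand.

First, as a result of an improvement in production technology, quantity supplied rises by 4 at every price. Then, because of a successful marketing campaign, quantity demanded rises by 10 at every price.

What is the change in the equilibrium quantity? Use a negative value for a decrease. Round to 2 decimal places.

Original equilibrium: 37 - P = 3P - 11 gives 48 = 4P, so P = 12 and Q = 25.
The new curves are Qd = 47 - P (demand) and Qs = 3P - 7 (supply).
New equilibrium: 47 - P = 3P - 7 ⇒ 54 = 4P ⇒ P = 13.5, Q = 33.5.
ΔQ = 33.5 − 25 = +8.50.

+8.50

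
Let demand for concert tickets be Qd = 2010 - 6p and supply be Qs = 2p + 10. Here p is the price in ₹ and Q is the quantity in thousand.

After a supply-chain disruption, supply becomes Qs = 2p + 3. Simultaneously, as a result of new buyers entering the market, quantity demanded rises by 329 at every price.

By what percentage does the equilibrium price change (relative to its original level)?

+16.8

Before the shock: 2010 - 6p = 2p + 10 ⇒ 2000 = 8p ⇒ p = 250, Q = 510.
After the shift, demand is Qd = 2339 - 6p and supply is Qs = 2p + 3.
Clearing the new market: 2339 - 6p = 2p + 3, so p = 292 and Q = 587.
%Δp = (292 − 250) / 250 × 100 = +16.8%.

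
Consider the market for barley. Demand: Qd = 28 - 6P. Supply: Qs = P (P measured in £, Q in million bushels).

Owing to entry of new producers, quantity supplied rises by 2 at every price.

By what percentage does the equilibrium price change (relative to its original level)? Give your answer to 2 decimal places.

Before the shock: 28 - 6P = P ⇒ 28 = 7P ⇒ P = 4, Q = 4.
The new curves are Qd = 28 - 6P (demand) and Qs = P + 2 (supply).
Clearing the new market: 28 - 6P = P + 2, so P = 26/7 ≈ 3.7143 and Q = 40/7 ≈ 5.7143.
%ΔP = (3.7143 − 4) / 4 × 100 = -7.14%.

-7.14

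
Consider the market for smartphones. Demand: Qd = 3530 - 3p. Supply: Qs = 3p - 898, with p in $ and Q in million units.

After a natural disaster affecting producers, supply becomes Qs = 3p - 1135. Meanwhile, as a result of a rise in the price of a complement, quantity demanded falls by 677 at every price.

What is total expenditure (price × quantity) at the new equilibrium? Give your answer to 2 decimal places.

570948.67

Initially, 3530 - 3p = 3p - 898, so 4428 = 6p and p = 738, Q = 1316.
With the change applied: demand Qd = 2853 - 3p, supply Qs = 3p - 1135.
New equilibrium: 2853 - 3p = 3p - 1135 ⇒ 3988 = 6p ⇒ p = 1994/3 ≈ 664.6667, Q = 859.
New expenditure = 664.6667 × 859 = 570948.67.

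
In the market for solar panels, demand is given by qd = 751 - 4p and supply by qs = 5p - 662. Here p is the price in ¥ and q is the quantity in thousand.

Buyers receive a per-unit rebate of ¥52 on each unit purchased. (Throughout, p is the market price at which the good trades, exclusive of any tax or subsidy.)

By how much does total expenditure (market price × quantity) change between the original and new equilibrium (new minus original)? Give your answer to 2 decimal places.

+23655.51

Original equilibrium: 751 - 4p = 5p - 662 gives 1413 = 9p, so p = 157 and q = 123.
Since buyers' out-of-pocket price is the market price minus the rebate, the effective demand curve becomes qd = 959 - 4p.
New equilibrium: 959 - 4p = 5p - 662 ⇒ 1621 = 9p ⇒ p = 1621/9 ≈ 180.1111, q = 2147/9 ≈ 238.5556.
Expenditure moves from 157×123 = 19311 to 180.1111×238.5556 = 42966.5062; change = +23655.51.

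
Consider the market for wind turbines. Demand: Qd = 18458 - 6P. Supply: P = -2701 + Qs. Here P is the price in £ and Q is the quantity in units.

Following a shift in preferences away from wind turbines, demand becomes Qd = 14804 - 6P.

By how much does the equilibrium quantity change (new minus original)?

-522

Before the shock: 18458 - 6P = P + 2701 ⇒ 15757 = 7P ⇒ P = 2251, Q = 4952.
The shock moves the curves to Qd = 14804 - 6P and Qs = P + 2701.
Clearing the new market: 14804 - 6P = P + 2701, so P = 1729 and Q = 4430.
ΔQ = 4430 − 4952 = -522.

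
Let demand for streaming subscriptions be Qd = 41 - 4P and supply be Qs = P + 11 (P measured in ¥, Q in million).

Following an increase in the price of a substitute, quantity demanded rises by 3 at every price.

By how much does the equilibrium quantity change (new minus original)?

+0.6

Original equilibrium: 41 - 4P = P + 11 gives 30 = 5P, so P = 6 and Q = 17.
The shock moves the curves to Qd = 44 - 4P and Qs = P + 11.
New equilibrium: 44 - 4P = P + 11 ⇒ 33 = 5P ⇒ P = 6.6, Q = 17.6.
ΔQ = 17.6 − 17 = +0.6.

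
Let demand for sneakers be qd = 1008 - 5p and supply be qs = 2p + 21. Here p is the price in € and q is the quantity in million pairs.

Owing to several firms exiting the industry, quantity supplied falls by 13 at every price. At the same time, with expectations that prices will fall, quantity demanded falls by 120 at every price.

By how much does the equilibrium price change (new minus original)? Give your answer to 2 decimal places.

Initially, 1008 - 5p = 2p + 21, so 987 = 7p and p = 141, q = 303.
The new curves are qd = 888 - 5p (demand) and qs = 2p + 8 (supply).
New equilibrium: 888 - 5p = 2p + 8 ⇒ 880 = 7p ⇒ p = 880/7 ≈ 125.7143, q = 1816/7 ≈ 259.4286.
Δp = 125.7143 − 141 = -15.29.

-15.29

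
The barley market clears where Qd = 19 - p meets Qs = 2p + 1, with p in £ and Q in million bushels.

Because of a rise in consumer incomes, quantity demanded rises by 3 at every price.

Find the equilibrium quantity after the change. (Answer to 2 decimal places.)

Solve the original market: 19 - p = 2p + 1, hence p = 6 and Q = 13.
After the shift, demand is Qd = 22 - p and supply is Qs = 2p + 1.
Equate the new curves: 22 - p = 2p + 1, giving 21 = 3p, p = 7, Q = 15.

15.00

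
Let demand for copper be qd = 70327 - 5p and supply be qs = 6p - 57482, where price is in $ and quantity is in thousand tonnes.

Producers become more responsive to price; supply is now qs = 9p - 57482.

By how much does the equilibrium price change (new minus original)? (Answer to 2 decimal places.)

-2489.79

Solve the original market: 70327 - 5p = 6p - 57482, hence p = 11619 and q = 12232.
The shock moves the curves to qd = 70327 - 5p and qs = 9p - 57482.
Clearing the new market: 70327 - 5p = 9p - 57482, so p = 127809/14 ≈ 9129.2143 and q = 345533/14 ≈ 24680.9286.
Δp = 9129.2143 − 11619 = -2489.79.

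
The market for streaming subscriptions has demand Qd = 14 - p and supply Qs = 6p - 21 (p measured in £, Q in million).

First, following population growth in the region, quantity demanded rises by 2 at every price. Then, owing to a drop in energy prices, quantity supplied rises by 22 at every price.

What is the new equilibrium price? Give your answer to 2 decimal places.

Solve the original market: 14 - p = 6p - 21, hence p = 5 and Q = 9.
After the shift, demand is Qd = 16 - p and supply is Qs = 6p + 1.
New equilibrium: 16 - p = 6p + 1 ⇒ 15 = 7p ⇒ p = 15/7 ≈ 2.1429, Q = 97/7 ≈ 13.8571.

2.14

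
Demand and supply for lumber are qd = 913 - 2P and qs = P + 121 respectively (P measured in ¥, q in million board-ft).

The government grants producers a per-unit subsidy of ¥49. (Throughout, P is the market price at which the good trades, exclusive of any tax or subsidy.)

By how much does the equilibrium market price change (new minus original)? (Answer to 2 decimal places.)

Solve the original market: 913 - 2P = P + 121, hence P = 264 and q = 385.
Since sellers receive the price plus the subsidy, the effective supply curve becomes qs = P + 170.
Equate the new curves: 913 - 2P = P + 170, giving 743 = 3P, P = 743/3 ≈ 247.6667, q = 1253/3 ≈ 417.6667.
ΔP = 247.6667 − 264 = -16.33.

-16.33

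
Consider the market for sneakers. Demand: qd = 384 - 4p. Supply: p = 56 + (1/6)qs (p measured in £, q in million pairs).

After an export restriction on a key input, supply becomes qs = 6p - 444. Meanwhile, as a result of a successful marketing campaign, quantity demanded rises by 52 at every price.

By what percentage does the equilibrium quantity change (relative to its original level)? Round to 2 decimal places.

-12.50

Initially, 384 - 4p = 6p - 336, so 720 = 10p and p = 72, q = 96.
After the shift, demand is qd = 436 - 4p and supply is qs = 6p - 444.
Clearing the new market: 436 - 4p = 6p - 444, so p = 88 and q = 84.
%Δq = (84 − 96) / 96 × 100 = -12.50%.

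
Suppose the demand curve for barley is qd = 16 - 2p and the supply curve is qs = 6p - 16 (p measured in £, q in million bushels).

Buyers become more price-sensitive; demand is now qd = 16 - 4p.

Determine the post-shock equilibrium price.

3.2

Before the shock: 16 - 2p = 6p - 16 ⇒ 32 = 8p ⇒ p = 4, q = 8.
The shock moves the curves to qd = 16 - 4p and qs = 6p - 16.
Clearing the new market: 16 - 4p = 6p - 16, so p = 3.2 and q = 3.2.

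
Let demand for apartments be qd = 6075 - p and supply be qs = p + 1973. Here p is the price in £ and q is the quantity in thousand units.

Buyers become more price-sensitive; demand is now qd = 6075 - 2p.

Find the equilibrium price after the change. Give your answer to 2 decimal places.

Solve the original market: 6075 - p = p + 1973, hence p = 2051 and q = 4024.
The new curves are qd = 6075 - 2p (demand) and qs = p + 1973 (supply).
Equate the new curves: 6075 - 2p = p + 1973, giving 4102 = 3p, p = 4102/3 ≈ 1367.3333, q = 10021/3 ≈ 3340.3333.

1367.33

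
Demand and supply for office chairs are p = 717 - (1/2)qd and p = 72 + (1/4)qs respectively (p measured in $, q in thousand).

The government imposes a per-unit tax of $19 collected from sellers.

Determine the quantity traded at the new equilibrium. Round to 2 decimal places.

Initially, 1434 - 2p = 4p - 288, so 1722 = 6p and p = 287, q = 860.
Since sellers keep the price net of the tax, the effective supply curve becomes qs = 4p - 364.
Clearing the new market: 1434 - 2p = 4p - 364, so p = 899/3 ≈ 299.6667 and q = 2504/3 ≈ 834.6667.

834.67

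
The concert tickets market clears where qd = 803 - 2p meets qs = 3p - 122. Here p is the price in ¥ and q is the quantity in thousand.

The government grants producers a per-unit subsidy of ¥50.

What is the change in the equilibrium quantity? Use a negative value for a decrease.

+60

Initially, 803 - 2p = 3p - 122, so 925 = 5p and p = 185, q = 433.
Since sellers receive the price plus the subsidy, the effective supply curve becomes qs = 3p + 28.
New equilibrium: 803 - 2p = 3p + 28 ⇒ 775 = 5p ⇒ p = 155, q = 493.
Δq = 493 − 433 = +60.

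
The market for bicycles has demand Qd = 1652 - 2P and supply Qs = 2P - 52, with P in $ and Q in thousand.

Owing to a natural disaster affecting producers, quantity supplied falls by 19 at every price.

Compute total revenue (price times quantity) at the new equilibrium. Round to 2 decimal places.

Original equilibrium: 1652 - 2P = 2P - 52 gives 1704 = 4P, so P = 426 and Q = 800.
After the shift, demand is Qd = 1652 - 2P and supply is Qs = 2P - 71.
Clearing the new market: 1652 - 2P = 2P - 71, so P = 430.75 and Q = 790.5.
New expenditure = 430.75 × 790.5 = 340507.88.

340507.88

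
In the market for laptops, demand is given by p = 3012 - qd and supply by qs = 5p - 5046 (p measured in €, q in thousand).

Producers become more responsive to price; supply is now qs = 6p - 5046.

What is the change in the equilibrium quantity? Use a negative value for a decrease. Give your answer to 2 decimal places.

Original equilibrium: 3012 - p = 5p - 5046 gives 8058 = 6p, so p = 1343 and q = 1669.
After the shift, demand is qd = 3012 - p and supply is qs = 6p - 5046.
Clearing the new market: 3012 - p = 6p - 5046, so p = 8058/7 ≈ 1151.1429 and q = 13026/7 ≈ 1860.8571.
Δq = 1860.8571 − 1669 = +191.86.

+191.86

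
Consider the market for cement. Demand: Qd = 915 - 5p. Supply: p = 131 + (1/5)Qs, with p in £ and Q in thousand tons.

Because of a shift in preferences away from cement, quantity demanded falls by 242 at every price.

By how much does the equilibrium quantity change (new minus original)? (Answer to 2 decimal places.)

-121.00

Solve the original market: 915 - 5p = 5p - 655, hence p = 157 and Q = 130.
The new curves are Qd = 673 - 5p (demand) and Qs = 5p - 655 (supply).
Equate the new curves: 673 - 5p = 5p - 655, giving 1328 = 10p, p = 132.8, Q = 9.
ΔQ = 9 − 130 = -121.00.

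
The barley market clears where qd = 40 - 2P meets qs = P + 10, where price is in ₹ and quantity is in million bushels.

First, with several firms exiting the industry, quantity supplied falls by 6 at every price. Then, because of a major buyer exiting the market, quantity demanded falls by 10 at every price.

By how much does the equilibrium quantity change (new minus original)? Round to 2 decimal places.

Original equilibrium: 40 - 2P = P + 10 gives 30 = 3P, so P = 10 and q = 20.
The new curves are qd = 30 - 2P (demand) and qs = P + 4 (supply).
Setting them equal: 30 - 2P = P + 4 → 26 = 3P, so P = 26/3 ≈ 8.6667 and q = 38/3 ≈ 12.6667.
Δq = 12.6667 − 20 = -7.33.

-7.33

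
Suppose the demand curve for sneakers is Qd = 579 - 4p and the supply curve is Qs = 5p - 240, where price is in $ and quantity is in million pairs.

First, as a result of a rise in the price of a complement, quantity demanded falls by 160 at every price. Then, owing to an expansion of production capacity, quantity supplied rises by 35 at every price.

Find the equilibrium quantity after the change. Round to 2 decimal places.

Initially, 579 - 4p = 5p - 240, so 819 = 9p and p = 91, Q = 215.
The new curves are Qd = 419 - 4p (demand) and Qs = 5p - 205 (supply).
Setting them equal: 419 - 4p = 5p - 205 → 624 = 9p, so p = 208/3 ≈ 69.3333 and Q = 425/3 ≈ 141.6667.

141.67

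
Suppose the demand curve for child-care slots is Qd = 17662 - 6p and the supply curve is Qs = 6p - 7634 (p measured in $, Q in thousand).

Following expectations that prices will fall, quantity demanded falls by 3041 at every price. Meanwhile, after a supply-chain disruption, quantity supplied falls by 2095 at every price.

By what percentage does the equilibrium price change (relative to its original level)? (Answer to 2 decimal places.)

Initially, 17662 - 6p = 6p - 7634, so 25296 = 12p and p = 2108, Q = 5014.
The shock moves the curves to Qd = 14621 - 6p and Qs = 6p - 9729.
New equilibrium: 14621 - 6p = 6p - 9729 ⇒ 24350 = 12p ⇒ p = 12175/6 ≈ 2029.1667, Q = 2446.
%Δp = (2029.1667 − 2108) / 2108 × 100 = -3.74%.

-3.74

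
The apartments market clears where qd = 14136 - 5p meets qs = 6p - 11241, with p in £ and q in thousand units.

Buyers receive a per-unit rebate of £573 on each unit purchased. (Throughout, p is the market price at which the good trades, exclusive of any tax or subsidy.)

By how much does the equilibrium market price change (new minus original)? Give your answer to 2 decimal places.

Solve the original market: 14136 - 5p = 6p - 11241, hence p = 2307 and q = 2601.
Since buyers' out-of-pocket price is the market price minus the rebate, the effective demand curve becomes qd = 17001 - 5p.
Clearing the new market: 17001 - 5p = 6p - 11241, so p = 28242/11 ≈ 2567.4545 and q = 45801/11 ≈ 4163.7273.
Δp = 2567.4545 − 2307 = +260.45.

+260.45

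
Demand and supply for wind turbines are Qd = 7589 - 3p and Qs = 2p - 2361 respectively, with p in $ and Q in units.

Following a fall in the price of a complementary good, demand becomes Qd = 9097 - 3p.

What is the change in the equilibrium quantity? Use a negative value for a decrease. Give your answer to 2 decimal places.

Initially, 7589 - 3p = 2p - 2361, so 9950 = 5p and p = 1990, Q = 1619.
After the shift, demand is Qd = 9097 - 3p and supply is Qs = 2p - 2361.
Equate the new curves: 9097 - 3p = 2p - 2361, giving 11458 = 5p, p = 2291.6, Q = 2222.2.
ΔQ = 2222.2 − 1619 = +603.20.

+603.20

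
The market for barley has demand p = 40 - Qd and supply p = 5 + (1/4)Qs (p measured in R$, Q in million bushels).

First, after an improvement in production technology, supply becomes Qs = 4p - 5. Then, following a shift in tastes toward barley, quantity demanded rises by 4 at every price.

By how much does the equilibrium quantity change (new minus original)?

Solve the original market: 40 - p = 4p - 20, hence p = 12 and Q = 28.
With the change applied: demand Qd = 44 - p, supply Qs = 4p - 5.
Equate the new curves: 44 - p = 4p - 5, giving 49 = 5p, p = 9.8, Q = 34.2.
ΔQ = 34.2 − 28 = +6.2.

+6.2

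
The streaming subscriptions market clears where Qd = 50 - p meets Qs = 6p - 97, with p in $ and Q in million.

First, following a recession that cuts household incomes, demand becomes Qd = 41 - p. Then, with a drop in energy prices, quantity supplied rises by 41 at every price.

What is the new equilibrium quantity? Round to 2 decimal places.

27.14

Solve the original market: 50 - p = 6p - 97, hence p = 21 and Q = 29.
With the change applied: demand Qd = 41 - p, supply Qs = 6p - 56.
Setting them equal: 41 - p = 6p - 56 → 97 = 7p, so p = 97/7 ≈ 13.8571 and Q = 190/7 ≈ 27.1429.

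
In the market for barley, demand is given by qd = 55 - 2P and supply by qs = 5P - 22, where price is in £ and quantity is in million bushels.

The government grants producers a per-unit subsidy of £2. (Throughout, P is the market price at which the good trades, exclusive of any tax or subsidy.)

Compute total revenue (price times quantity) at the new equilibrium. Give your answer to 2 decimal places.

Original equilibrium: 55 - 2P = 5P - 22 gives 77 = 7P, so P = 11 and q = 33.
Since sellers receive the price plus the subsidy, the effective supply curve becomes qs = 5P - 12.
Setting them equal: 55 - 2P = 5P - 12 → 67 = 7P, so P = 67/7 ≈ 9.5714 and q = 251/7 ≈ 35.8571.
New expenditure = 9.5714 × 35.8571 = 343.20.

343.20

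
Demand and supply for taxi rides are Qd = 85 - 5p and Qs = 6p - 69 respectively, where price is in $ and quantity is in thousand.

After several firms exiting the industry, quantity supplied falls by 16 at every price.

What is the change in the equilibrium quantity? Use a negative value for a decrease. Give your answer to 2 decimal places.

-7.27

Before the shock: 85 - 5p = 6p - 69 ⇒ 154 = 11p ⇒ p = 14, Q = 15.
After the shift, demand is Qd = 85 - 5p and supply is Qs = 6p - 85.
Setting them equal: 85 - 5p = 6p - 85 → 170 = 11p, so p = 170/11 ≈ 15.4545 and Q = 85/11 ≈ 7.7273.
ΔQ = 7.7273 − 15 = -7.27.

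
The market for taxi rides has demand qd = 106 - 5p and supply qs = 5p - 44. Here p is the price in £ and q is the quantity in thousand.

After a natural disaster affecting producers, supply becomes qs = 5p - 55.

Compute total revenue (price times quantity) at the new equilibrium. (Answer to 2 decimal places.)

Before the shock: 106 - 5p = 5p - 44 ⇒ 150 = 10p ⇒ p = 15, q = 31.
The new curves are qd = 106 - 5p (demand) and qs = 5p - 55 (supply).
New equilibrium: 106 - 5p = 5p - 55 ⇒ 161 = 10p ⇒ p = 16.1, q = 25.5.
New expenditure = 16.1 × 25.5 = 410.55.

410.55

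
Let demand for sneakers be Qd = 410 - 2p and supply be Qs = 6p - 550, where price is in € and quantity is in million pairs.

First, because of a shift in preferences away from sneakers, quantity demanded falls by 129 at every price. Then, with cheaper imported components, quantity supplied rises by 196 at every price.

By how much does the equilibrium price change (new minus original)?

-40.625

Solve the original market: 410 - 2p = 6p - 550, hence p = 120 and Q = 170.
After the shift, demand is Qd = 281 - 2p and supply is Qs = 6p - 354.
Setting them equal: 281 - 2p = 6p - 354 → 635 = 8p, so p = 79.375 and Q = 122.25.
Δp = 79.375 − 120 = -40.625.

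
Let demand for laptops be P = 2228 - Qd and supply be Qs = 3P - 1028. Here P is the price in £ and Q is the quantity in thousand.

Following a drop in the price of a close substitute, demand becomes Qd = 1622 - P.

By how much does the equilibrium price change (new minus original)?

Original equilibrium: 2228 - P = 3P - 1028 gives 3256 = 4P, so P = 814 and Q = 1414.
The new curves are Qd = 1622 - P (demand) and Qs = 3P - 1028 (supply).
Setting them equal: 1622 - P = 3P - 1028 → 2650 = 4P, so P = 662.5 and Q = 959.5.
ΔP = 662.5 − 814 = -151.5.

-151.5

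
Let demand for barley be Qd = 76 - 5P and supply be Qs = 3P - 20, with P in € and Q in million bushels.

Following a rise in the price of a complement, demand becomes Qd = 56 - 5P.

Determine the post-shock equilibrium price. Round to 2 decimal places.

9.50

Original equilibrium: 76 - 5P = 3P - 20 gives 96 = 8P, so P = 12 and Q = 16.
After the shift, demand is Qd = 56 - 5P and supply is Qs = 3P - 20.
Equate the new curves: 56 - 5P = 3P - 20, giving 76 = 8P, P = 9.5, Q = 8.5.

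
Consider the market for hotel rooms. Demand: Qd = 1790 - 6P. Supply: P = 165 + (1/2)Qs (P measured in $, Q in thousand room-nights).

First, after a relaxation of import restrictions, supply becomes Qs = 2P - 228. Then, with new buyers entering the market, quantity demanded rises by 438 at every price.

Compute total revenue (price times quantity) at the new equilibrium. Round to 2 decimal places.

118502.00

Solve the original market: 1790 - 6P = 2P - 330, hence P = 265 and Q = 200.
With the change applied: demand Qd = 2228 - 6P, supply Qs = 2P - 228.
Clearing the new market: 2228 - 6P = 2P - 228, so P = 307 and Q = 386.
New expenditure = 307 × 386 = 118502.00.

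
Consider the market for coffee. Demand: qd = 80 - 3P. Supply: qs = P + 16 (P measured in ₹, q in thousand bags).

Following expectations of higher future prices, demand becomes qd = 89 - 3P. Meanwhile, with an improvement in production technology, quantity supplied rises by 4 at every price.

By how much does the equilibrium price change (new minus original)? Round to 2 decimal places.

+1.25

Solve the original market: 80 - 3P = P + 16, hence P = 16 and q = 32.
With the change applied: demand qd = 89 - 3P, supply qs = P + 20.
New equilibrium: 89 - 3P = P + 20 ⇒ 69 = 4P ⇒ P = 17.25, q = 37.25.
ΔP = 17.25 − 16 = +1.25.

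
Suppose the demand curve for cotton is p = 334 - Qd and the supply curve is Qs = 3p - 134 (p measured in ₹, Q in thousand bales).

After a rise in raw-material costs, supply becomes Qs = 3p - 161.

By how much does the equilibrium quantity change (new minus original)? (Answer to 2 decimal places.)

Original equilibrium: 334 - p = 3p - 134 gives 468 = 4p, so p = 117 and Q = 217.
The new curves are Qd = 334 - p (demand) and Qs = 3p - 161 (supply).
Equate the new curves: 334 - p = 3p - 161, giving 495 = 4p, p = 123.75, Q = 210.25.
ΔQ = 210.25 − 217 = -6.75.

-6.75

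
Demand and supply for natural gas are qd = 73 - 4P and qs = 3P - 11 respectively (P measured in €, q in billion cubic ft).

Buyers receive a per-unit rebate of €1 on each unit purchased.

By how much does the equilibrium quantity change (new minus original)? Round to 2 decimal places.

Original equilibrium: 73 - 4P = 3P - 11 gives 84 = 7P, so P = 12 and q = 25.
Since buyers' out-of-pocket price is the market price minus the rebate, the effective demand curve becomes qd = 77 - 4P.
Setting them equal: 77 - 4P = 3P - 11 → 88 = 7P, so P = 88/7 ≈ 12.5714 and q = 187/7 ≈ 26.7143.
Δq = 26.7143 − 25 = +1.71.

+1.71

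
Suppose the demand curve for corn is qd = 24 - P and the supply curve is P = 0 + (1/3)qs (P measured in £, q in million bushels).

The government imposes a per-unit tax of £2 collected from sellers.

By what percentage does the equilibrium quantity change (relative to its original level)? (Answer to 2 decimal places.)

-8.33

Before the shock: 24 - P = 3P ⇒ 24 = 4P ⇒ P = 6, q = 18.
Since sellers keep the price net of the tax, the effective supply curve becomes qs = 3P - 6.
New equilibrium: 24 - P = 3P - 6 ⇒ 30 = 4P ⇒ P = 7.5, q = 16.5.
%Δq = (16.5 − 18) / 18 × 100 = -8.33%.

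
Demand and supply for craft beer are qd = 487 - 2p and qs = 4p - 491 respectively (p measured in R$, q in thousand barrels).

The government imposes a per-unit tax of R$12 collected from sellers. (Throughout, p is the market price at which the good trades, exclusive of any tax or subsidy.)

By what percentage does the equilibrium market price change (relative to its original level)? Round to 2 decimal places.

+4.91

Before the shock: 487 - 2p = 4p - 491 ⇒ 978 = 6p ⇒ p = 163, q = 161.
Since sellers keep the price net of the tax, the effective supply curve becomes qs = 4p - 539.
New equilibrium: 487 - 2p = 4p - 539 ⇒ 1026 = 6p ⇒ p = 171, q = 145.
%Δp = (171 − 163) / 163 × 100 = +4.91%.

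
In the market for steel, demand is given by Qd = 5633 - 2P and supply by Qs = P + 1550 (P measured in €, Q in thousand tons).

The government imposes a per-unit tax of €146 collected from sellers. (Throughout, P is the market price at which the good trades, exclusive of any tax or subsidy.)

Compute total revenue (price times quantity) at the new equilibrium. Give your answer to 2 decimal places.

3966332.11

Solve the original market: 5633 - 2P = P + 1550, hence P = 1361 and Q = 2911.
Since sellers keep the price net of the tax, the effective supply curve becomes Qs = P + 1404.
Equate the new curves: 5633 - 2P = P + 1404, giving 4229 = 3P, P = 4229/3 ≈ 1409.6667, Q = 8441/3 ≈ 2813.6667.
New expenditure = 1409.6667 × 2813.6667 = 3966332.11.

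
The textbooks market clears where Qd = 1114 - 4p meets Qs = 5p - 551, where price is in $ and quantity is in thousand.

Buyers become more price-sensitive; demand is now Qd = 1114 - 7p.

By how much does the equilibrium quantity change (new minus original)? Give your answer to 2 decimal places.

-231.25

Before the shock: 1114 - 4p = 5p - 551 ⇒ 1665 = 9p ⇒ p = 185, Q = 374.
After the shift, demand is Qd = 1114 - 7p and supply is Qs = 5p - 551.
New equilibrium: 1114 - 7p = 5p - 551 ⇒ 1665 = 12p ⇒ p = 138.75, Q = 142.75.
ΔQ = 142.75 − 374 = -231.25.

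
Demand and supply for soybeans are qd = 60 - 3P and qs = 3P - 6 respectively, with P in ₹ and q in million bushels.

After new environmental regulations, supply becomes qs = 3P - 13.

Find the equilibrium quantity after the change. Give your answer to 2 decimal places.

23.50

Original equilibrium: 60 - 3P = 3P - 6 gives 66 = 6P, so P = 11 and q = 27.
The new curves are qd = 60 - 3P (demand) and qs = 3P - 13 (supply).
New equilibrium: 60 - 3P = 3P - 13 ⇒ 73 = 6P ⇒ P = 73/6 ≈ 12.1667, q = 23.5.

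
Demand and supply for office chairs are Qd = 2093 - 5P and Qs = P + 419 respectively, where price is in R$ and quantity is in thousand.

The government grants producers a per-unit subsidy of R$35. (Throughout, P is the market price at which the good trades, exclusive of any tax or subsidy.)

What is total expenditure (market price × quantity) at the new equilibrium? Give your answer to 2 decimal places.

198637.69

Original equilibrium: 2093 - 5P = P + 419 gives 1674 = 6P, so P = 279 and Q = 698.
Since sellers receive the price plus the subsidy, the effective supply curve becomes Qs = P + 454.
Clearing the new market: 2093 - 5P = P + 454, so P = 1639/6 ≈ 273.1667 and Q = 4363/6 ≈ 727.1667.
New expenditure = 273.1667 × 727.1667 = 198637.69.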